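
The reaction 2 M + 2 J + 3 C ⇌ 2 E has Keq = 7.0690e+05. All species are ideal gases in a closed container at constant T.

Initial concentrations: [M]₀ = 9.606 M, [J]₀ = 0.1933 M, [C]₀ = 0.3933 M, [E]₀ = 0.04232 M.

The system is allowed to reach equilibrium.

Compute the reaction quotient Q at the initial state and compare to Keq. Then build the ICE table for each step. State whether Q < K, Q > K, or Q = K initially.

Q₀ = 0.008538; Q < K (proceeds forward)

Q₀ = 0.008538 vs Keq = 7.0690e+05 ⇒ Q<K, forward
Step 1:
                  M         J         C         E
  Initial     9.606    0.1933    0.3933   0.04232
  Change    -0.1924   -0.1924   -0.2886    0.1924
  Equil       9.414 8.7592e-04    0.1047    0.2347
  solve Keq expr → x = 0.09621; check Q = 7.0690e+05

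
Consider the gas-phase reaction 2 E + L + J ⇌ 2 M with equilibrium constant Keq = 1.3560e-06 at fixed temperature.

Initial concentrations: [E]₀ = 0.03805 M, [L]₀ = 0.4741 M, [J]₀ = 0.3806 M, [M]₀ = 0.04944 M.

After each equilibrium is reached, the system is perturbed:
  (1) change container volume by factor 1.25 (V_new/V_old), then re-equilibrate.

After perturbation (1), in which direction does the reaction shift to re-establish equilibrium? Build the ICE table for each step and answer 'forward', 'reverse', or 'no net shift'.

Q₀ = 9.356 vs Keq = 1.3560e-06 ⇒ Q>K, reverse
Step 1:
                   E          L          J          M
  init       0.03805     0.4741     0.3806    0.04944
  Δ          0.04939     0.0247     0.0247   -0.04939
  eq         0.08744     0.4988     0.4053 4.5784e-05
  solve Keq expr → x = -0.0247; check Q = 1.3560e-06
Then change container volume by factor 1.25 (V_new/V_old).
Step 2:
                   E          L          J          M
  init       0.06996      0.399     0.3242 3.6627e-05
  Δ       7.3220e-06 3.6610e-06 3.6610e-06 -7.3220e-06
  eq         0.06996      0.399     0.3242 2.9305e-05
  solve Keq expr → x = -3.6610e-06; check Q = 1.3560e-06

Direction: reverse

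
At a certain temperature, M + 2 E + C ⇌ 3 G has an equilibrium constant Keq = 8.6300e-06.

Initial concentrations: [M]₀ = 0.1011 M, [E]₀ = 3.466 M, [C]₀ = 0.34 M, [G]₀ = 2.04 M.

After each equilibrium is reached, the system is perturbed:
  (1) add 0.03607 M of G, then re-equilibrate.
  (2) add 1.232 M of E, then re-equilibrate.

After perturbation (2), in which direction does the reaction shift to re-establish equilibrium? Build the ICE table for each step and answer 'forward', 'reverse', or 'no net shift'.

Direction: forward

Q₀ = 20.56 vs Keq = 8.6300e-06 ⇒ Q>K, reverse
Step 1:
                   M          E          C          G
  Initial     0.1011      3.466       0.34       2.04
  Change      0.6622      1.324     0.6622     -1.987
  Equil       0.7633       4.79      1.002    0.05331
  solve Keq expr → x = -0.6622; check Q = 8.6300e-06
Then add 0.03607 M of G.
Step 2:
                   M          E          C          G
  Initial     0.7633       4.79      1.002    0.08938
  Change      0.0118    0.02361     0.0118   -0.03541
  Equil       0.7751      4.814      1.014    0.05397
  solve Keq expr → x = -0.0118; check Q = 8.6300e-06
Then add 1.232 M of E.
Step 3:
                   M          E          C          G
  Initial     0.7751      6.046      1.014    0.05397
  Change   -0.002892  -0.005784  -0.002892   0.008676
  Equil       0.7722       6.04      1.011    0.06265
  solve Keq expr → x = 0.002892; check Q = 8.6300e-06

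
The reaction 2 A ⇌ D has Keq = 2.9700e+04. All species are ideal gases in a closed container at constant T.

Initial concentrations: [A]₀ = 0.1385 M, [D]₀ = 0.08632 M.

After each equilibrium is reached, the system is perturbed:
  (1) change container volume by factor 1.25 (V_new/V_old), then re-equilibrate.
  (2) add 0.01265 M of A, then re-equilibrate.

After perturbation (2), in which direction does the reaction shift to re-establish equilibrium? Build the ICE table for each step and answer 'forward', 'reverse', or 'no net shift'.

Q₀ = 4.5 vs Keq = 2.9700e+04 ⇒ Q<K, forward
Step 1:
                  A         D
  Initial    0.1385   0.08632
  Change    -0.1362   0.06811
  Equil     0.00228    0.1544
  solve Keq expr → x = 0.06811; check Q = 2.9700e+04
Then change container volume by factor 1.25 (V_new/V_old).
Step 2:
                  A         D
  Initial  0.001824    0.1235
  Change  2.1443e-04 -1.0722e-04
  Equil    0.002039    0.1234
  solve Keq expr → x = -1.0722e-04; check Q = 2.9700e+04
Then add 0.01265 M of A.
Step 3:
                  A         D
  Initial   0.01469    0.1234
  Change    -0.0126  0.006299
  Equil     0.00209    0.1297
  solve Keq expr → x = 0.006299; check Q = 2.9700e+04

Direction: forward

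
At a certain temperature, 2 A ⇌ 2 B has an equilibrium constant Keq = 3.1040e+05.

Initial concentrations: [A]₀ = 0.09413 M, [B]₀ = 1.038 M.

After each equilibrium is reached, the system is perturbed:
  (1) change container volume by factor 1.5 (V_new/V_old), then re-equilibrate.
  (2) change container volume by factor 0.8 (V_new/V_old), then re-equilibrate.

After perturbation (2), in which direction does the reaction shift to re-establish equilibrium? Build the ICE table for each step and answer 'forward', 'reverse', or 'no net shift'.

Q₀ = 121.6 vs Keq = 3.1040e+05 ⇒ Q<K, forward
Step 1:
                  A         B
  init      0.09413     1.038
  Δ         -0.0921    0.0921
  eq       0.002028      1.13
  solve Keq expr → x = 0.04605; check Q = 3.1040e+05
Then change container volume by factor 1.5 (V_new/V_old).
Step 2:
                  A         B
  init     0.001352    0.7534
  Δ               0         0
  eq       0.001352    0.7534
  solve Keq expr → x = 0; check Q = 3.1040e+05
Then change container volume by factor 0.8 (V_new/V_old).
Step 3:
                  A         B
  init      0.00169    0.9418
  Δ               0         0
  eq        0.00169    0.9418
  solve Keq expr → x = 0; check Q = 3.1040e+05

Direction: no net shift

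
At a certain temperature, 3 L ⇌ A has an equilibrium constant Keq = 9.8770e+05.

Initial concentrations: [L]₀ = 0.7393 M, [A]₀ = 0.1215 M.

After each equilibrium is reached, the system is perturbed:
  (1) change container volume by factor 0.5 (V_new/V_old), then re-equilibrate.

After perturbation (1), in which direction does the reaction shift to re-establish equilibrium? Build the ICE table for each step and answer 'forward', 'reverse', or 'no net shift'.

Q₀ = 0.3007 vs Keq = 9.8770e+05 ⇒ Q<K, forward
Step 1:
                    L           A
  Initial      0.7393      0.1215
  Change      -0.7321       0.244
  Equil       0.00718      0.3655
  solve Keq expr → x = 0.244; check Q = 9.8770e+05
Then change container volume by factor 0.5 (V_new/V_old).
Step 2:
                    L           A
  Initial     0.01436      0.7311
  Change    -0.005306    0.001769
  Equil      0.009053      0.7328
  solve Keq expr → x = 0.001769; check Q = 9.8770e+05

Direction: forward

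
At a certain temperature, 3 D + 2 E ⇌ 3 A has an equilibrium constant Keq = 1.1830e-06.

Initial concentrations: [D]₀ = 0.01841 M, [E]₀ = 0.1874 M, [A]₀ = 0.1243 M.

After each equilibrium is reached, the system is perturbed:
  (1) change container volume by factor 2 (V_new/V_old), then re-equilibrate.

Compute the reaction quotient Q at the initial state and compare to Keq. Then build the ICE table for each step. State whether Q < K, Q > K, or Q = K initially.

Q₀ = 8764; Q > K (proceeds reverse)

Q₀ = 8764 vs Keq = 1.1830e-06 ⇒ Q>K, reverse
Step 1:
                  D         E         A
  I         0.01841    0.1874    0.1243
  C          0.1237   0.08245   -0.1237
  E          0.1421    0.2698 6.2750e-04
  solve Keq expr → x = -0.04122; check Q = 1.1830e-06
Then change container volume by factor 2 (V_new/V_old).
Step 2:
                  D         E         A
  I         0.07104    0.1349 3.1375e-04
  C       1.1570e-04 7.7135e-05 -1.1570e-04
  E         0.07116     0.135 1.9805e-04
  solve Keq expr → x = -3.8568e-05; check Q = 1.1830e-06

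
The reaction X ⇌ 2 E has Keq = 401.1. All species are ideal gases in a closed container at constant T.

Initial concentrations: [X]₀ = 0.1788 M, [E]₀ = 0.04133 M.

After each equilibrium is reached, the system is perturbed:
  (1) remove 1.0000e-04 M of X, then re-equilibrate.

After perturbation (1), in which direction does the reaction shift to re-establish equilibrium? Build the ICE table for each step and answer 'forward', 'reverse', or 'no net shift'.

Direction: reverse

Q₀ = 0.009554 vs Keq = 401.1 ⇒ Q<K, forward
Step 1:
                   X          E
  init        0.1788    0.04133
  Δ          -0.1784     0.3568
  eq      3.9520e-04     0.3981
  solve Keq expr → x = 0.1784; check Q = 401.1
Then remove 1.0000e-04 M of X.
Step 2:
                   X          E
  init    2.9520e-04     0.3981
  Δ       9.9605e-05 -1.9921e-04
  eq      3.9481e-04     0.3979
  solve Keq expr → x = -9.9605e-05; check Q = 401.1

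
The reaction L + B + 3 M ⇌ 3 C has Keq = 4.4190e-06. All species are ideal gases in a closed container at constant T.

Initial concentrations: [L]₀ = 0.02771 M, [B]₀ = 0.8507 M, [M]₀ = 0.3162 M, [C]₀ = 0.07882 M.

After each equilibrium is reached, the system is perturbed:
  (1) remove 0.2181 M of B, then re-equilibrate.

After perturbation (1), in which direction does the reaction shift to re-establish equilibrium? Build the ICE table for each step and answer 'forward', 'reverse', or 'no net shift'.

Direction: reverse

Q₀ = 0.6571 vs Keq = 4.4190e-06 ⇒ Q>K, reverse
Step 1:
                    L           B           M           C
  init        0.02771      0.8507      0.3162     0.07882
  Δ            0.0255      0.0255      0.0765     -0.0765
  eq          0.05321      0.8762      0.3927    0.002319
  solve Keq expr → x = -0.0255; check Q = 4.4190e-06
Then remove 0.2181 M of B.
Step 2:
                    L           B           M           C
  init        0.05321      0.6581      0.3927    0.002319
  Δ        6.9650e-05  6.9650e-05  2.0895e-04 -2.0895e-04
  eq          0.05328      0.6582      0.3929     0.00211
  solve Keq expr → x = -6.9650e-05; check Q = 4.4190e-06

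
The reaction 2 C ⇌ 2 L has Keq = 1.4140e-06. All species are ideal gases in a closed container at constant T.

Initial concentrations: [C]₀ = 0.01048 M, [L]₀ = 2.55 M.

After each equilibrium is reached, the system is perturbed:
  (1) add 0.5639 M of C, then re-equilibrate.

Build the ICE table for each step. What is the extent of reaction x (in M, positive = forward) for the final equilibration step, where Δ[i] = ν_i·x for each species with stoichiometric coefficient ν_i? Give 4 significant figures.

x = 3.3487e-04 M

Q₀ = 5.9205e+04 vs Keq = 1.4140e-06 ⇒ Q>K, reverse
Step 1:
                    C           L
  init        0.01048        2.55
  Δ             2.547      -2.547
  eq            2.557    0.003041
  solve Keq expr → x = -1.273; check Q = 1.4140e-06
Then add 0.5639 M of C.
Step 2:
                    C           L
  init          3.121    0.003041
  Δ       -6.6975e-04  6.6975e-04
  eq            3.121    0.003711
  solve Keq expr → x = 3.3487e-04; check Q = 1.4140e-06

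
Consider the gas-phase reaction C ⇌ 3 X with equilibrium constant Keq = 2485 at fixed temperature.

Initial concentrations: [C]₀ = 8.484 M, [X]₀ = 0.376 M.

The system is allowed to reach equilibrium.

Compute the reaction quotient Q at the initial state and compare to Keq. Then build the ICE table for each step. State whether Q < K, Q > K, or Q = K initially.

Q₀ = 0.006266; Q < K (proceeds forward)

Q₀ = 0.006266 vs Keq = 2485 ⇒ Q<K, forward
Step 1:
                   C          X
  init         8.484      0.376
  Δ           -5.994      17.98
  eq            2.49      18.36
  solve Keq expr → x = 5.994; check Q = 2485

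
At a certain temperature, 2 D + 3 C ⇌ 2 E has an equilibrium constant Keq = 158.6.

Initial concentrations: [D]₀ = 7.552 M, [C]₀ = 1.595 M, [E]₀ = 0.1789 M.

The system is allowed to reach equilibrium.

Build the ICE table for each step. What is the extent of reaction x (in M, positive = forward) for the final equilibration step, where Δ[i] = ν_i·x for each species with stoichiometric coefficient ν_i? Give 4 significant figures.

x = 0.5117 M

Q₀ = 1.3830e-04 vs Keq = 158.6 ⇒ Q<K, forward
Step 1:
                    D           C           E
  Initial       7.552       1.595      0.1789
  Change       -1.023      -1.535       1.023
  Equil         6.529      0.0598       1.202
  solve Keq expr → x = 0.5117; check Q = 158.6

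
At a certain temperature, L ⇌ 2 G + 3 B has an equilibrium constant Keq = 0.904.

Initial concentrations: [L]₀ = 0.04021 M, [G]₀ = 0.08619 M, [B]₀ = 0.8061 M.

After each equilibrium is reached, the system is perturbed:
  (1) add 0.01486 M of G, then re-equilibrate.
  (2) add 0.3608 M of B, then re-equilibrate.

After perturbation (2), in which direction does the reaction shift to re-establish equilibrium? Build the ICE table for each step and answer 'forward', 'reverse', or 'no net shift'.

Q₀ = 0.09677 vs Keq = 0.904 ⇒ Q<K, forward
Step 1:
                  L         G         B
  Initial   0.04021   0.08619    0.8061
  Change   -0.02575   0.05151   0.07726
  Equil     0.01446    0.1377    0.8834
  solve Keq expr → x = 0.02575; check Q = 0.904
Then add 0.01486 M of G.
Step 2:
                  L         G         B
  Initial   0.01446    0.1526    0.8834
  Change   0.002018 -0.004037 -0.006055
  Equil     0.01648    0.1485    0.8773
  solve Keq expr → x = -0.002018; check Q = 0.904
Then add 0.3608 M of B.
Step 3:
                  L         G         B
  Initial   0.01648    0.1485     1.238
  Change    0.01261  -0.02521  -0.03782
  Equil     0.02908    0.1233       1.2
  solve Keq expr → x = -0.01261; check Q = 0.904

Direction: reverse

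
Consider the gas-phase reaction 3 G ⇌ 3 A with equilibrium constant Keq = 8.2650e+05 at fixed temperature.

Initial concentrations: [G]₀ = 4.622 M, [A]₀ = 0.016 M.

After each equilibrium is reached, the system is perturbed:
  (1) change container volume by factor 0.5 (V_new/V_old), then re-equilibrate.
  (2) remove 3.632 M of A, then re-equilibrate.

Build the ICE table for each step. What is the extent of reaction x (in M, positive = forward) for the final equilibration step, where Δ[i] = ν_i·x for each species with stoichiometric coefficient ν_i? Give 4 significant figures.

Q₀ = 4.1483e-08 vs Keq = 8.2650e+05 ⇒ Q<K, forward
Step 1:
                   G          A
  Initial      4.622      0.016
  Change      -4.573      4.573
  Equil       0.0489      4.589
  solve Keq expr → x = 1.524; check Q = 8.2650e+05
Then change container volume by factor 0.5 (V_new/V_old).
Step 2:
                   G          A
  Initial     0.0978      9.178
  Change           0          0
  Equil       0.0978      9.178
  solve Keq expr → x = 0; check Q = 8.2650e+05
Then remove 3.632 M of A.
Step 3:
                   G          A
  Initial     0.0978      5.546
  Change    -0.03829    0.03829
  Equil      0.05951      5.584
  solve Keq expr → x = 0.01276; check Q = 8.2650e+05

x = 0.01276 M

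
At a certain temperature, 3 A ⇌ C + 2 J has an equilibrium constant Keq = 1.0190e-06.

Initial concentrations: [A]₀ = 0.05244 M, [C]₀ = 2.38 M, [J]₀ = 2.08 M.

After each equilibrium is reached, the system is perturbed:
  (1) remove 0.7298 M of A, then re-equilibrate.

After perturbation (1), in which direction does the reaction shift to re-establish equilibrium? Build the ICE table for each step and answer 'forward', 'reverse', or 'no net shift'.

Q₀ = 7.1403e+04 vs Keq = 1.0190e-06 ⇒ Q>K, reverse
Step 1:
                  A         C         J
  init      0.05244      2.38      2.08
  Δ           3.113    -1.038    -2.075
  eq          3.165     1.342  0.004906
  solve Keq expr → x = -1.038; check Q = 1.0190e-06
Then remove 0.7298 M of A.
Step 2:
                  A         C         J
  init        2.435     1.342  0.004906
  Δ        0.002383 -7.9450e-04 -0.001589
  eq          2.438     1.342  0.003317
  solve Keq expr → x = -7.9450e-04; check Q = 1.0190e-06

Direction: reverse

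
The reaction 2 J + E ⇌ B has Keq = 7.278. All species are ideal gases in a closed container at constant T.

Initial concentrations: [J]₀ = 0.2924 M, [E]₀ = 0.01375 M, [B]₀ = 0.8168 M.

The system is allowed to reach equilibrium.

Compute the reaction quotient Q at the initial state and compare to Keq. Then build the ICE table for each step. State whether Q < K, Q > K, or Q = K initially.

Q₀ = 694.8; Q > K (proceeds reverse)

Q₀ = 694.8 vs Keq = 7.278 ⇒ Q>K, reverse
Step 1:
                   J          E          B
  I           0.2924    0.01375     0.8168
  C           0.3693     0.1846    -0.1846
  E           0.6617     0.1984     0.6322
  solve Keq expr → x = -0.1846; check Q = 7.278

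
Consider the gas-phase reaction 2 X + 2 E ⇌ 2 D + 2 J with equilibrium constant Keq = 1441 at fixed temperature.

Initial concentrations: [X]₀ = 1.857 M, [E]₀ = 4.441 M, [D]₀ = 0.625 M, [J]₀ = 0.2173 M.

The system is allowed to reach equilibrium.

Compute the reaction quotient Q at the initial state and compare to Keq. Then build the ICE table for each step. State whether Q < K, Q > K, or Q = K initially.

Q₀ = 2.7120e-04 vs Keq = 1441 ⇒ Q<K, forward
Step 1:
                    X           E           D           J
  init          1.857       4.441       0.625      0.2173
  Δ            -1.808      -1.808       1.808       1.808
  eq          0.04928       2.633       2.433       2.025
  solve Keq expr → x = 0.9039; check Q = 1441

Q₀ = 2.7120e-04; Q < K (proceeds forward)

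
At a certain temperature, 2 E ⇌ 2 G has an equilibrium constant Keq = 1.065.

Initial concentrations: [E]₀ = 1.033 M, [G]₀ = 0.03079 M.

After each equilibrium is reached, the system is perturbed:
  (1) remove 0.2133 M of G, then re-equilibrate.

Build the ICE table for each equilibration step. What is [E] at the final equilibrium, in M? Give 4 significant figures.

Q₀ = 8.8842e-04 vs Keq = 1.065 ⇒ Q<K, forward
Step 1:
                   E          G
  init         1.033    0.03079
  Δ          -0.5095     0.5095
  eq          0.5235     0.5403
  solve Keq expr → x = 0.2547; check Q = 1.065
Then remove 0.2133 M of G.
Step 2:
                   E          G
  init        0.5235      0.327
  Δ           -0.105      0.105
  eq          0.4186     0.4319
  solve Keq expr → x = 0.05249; check Q = 1.065

[E]_eq = 0.4186 M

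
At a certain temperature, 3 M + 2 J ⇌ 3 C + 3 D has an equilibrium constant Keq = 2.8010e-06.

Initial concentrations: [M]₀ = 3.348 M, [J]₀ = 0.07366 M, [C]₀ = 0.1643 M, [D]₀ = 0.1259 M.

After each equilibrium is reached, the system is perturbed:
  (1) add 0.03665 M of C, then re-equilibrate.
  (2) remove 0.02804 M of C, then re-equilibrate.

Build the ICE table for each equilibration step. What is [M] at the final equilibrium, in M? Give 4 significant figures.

Q₀ = 4.3468e-05 vs Keq = 2.8010e-06 ⇒ Q>K, reverse
Step 1:
                   M          J          C          D
  Initial      3.348    0.07366     0.1643     0.1259
  Change     0.04142    0.02761   -0.04142   -0.04142
  Equil        3.389     0.1013     0.1229    0.08448
  solve Keq expr → x = -0.01381; check Q = 2.8010e-06
Then add 0.03665 M of C.
Step 2:
                   M          J          C          D
  Initial      3.389     0.1013     0.1595    0.08448
  Change     0.01101    0.00734   -0.01101   -0.01101
  Equil          3.4     0.1086     0.1485    0.07347
  solve Keq expr → x = -0.00367; check Q = 2.8010e-06
Then remove 0.02804 M of C.
Step 3:
                   M          J          C          D
  Initial        3.4     0.1086     0.1205    0.07347
  Change    -0.00823  -0.005487    0.00823    0.00823
  Equil        3.392     0.1031     0.1287     0.0817
  solve Keq expr → x = 0.002743; check Q = 2.8010e-06

[M]_eq = 3.392 M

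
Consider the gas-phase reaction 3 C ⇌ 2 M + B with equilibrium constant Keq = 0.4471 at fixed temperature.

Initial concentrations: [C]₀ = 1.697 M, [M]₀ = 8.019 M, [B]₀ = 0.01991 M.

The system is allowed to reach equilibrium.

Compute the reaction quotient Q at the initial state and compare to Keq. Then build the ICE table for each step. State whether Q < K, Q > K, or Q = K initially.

Q₀ = 0.262; Q < K (proceeds forward)

Q₀ = 0.262 vs Keq = 0.4471 ⇒ Q<K, forward
Step 1:
                   C          M          B
  init         1.697      8.019    0.01991
  Δ          -0.0354     0.0236     0.0118
  eq           1.662      8.043    0.03171
  solve Keq expr → x = 0.0118; check Q = 0.4471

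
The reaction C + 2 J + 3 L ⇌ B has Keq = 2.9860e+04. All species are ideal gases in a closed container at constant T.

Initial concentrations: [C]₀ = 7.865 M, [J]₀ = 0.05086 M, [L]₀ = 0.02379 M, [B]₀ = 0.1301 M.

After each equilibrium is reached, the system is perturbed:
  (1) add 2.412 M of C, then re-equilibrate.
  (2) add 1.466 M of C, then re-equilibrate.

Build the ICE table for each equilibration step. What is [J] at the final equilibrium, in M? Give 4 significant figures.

Q₀ = 4.7494e+05 vs Keq = 2.9860e+04 ⇒ Q>K, reverse
Step 1:
                    C           J           L           B
  I             7.865     0.05086     0.02379      0.1301
  C          0.008245     0.01649     0.02474   -0.008245
  E             7.873     0.06735     0.04853      0.1219
  solve Keq expr → x = -0.008245; check Q = 2.9860e+04
Then add 2.412 M of C.
Step 2:
                    C           J           L           B
  I             10.29     0.06735     0.04853      0.1219
  C         -0.001027   -0.002054   -0.003081    0.001027
  E             10.28      0.0653     0.04544      0.1229
  solve Keq expr → x = 0.001027; check Q = 2.9860e+04
Then add 1.466 M of C.
Step 3:
                    C           J           L           B
  I             11.75      0.0653     0.04544      0.1229
  C       -4.9127e-04 -9.8255e-04   -0.001474  4.9127e-04
  E             11.75     0.06431     0.04397      0.1234
  solve Keq expr → x = 4.9127e-04; check Q = 2.9860e+04

[J]_eq = 0.06431 M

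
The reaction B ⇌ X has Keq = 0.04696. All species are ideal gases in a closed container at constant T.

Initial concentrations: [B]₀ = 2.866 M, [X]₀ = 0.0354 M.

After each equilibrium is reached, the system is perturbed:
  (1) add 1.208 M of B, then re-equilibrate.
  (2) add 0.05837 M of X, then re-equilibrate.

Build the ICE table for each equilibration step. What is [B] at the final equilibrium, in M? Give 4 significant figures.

Q₀ = 0.01235 vs Keq = 0.04696 ⇒ Q<K, forward
Step 1:
                  B         X
  Initial     2.866    0.0354
  Change   -0.09474   0.09474
  Equil       2.771    0.1301
  solve Keq expr → x = 0.09474; check Q = 0.04696
Then add 1.208 M of B.
Step 2:
                  B         X
  Initial     3.979    0.1301
  Change   -0.05418   0.05418
  Equil       3.925    0.1843
  solve Keq expr → x = 0.05418; check Q = 0.04696
Then add 0.05837 M of X.
Step 3:
                  B         X
  Initial     3.925    0.2427
  Change    0.05575  -0.05575
  Equil       3.981    0.1869
  solve Keq expr → x = -0.05575; check Q = 0.04696

[B]_eq = 3.981 M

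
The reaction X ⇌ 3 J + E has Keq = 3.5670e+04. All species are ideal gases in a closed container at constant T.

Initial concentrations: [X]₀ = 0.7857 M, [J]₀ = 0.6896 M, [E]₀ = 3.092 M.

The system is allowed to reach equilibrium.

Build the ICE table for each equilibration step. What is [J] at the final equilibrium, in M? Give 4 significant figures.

[J]_eq = 3.038 M

Q₀ = 1.291 vs Keq = 3.5670e+04 ⇒ Q<K, forward
Step 1:
                    X           J           E
  Initial      0.7857      0.6896       3.092
  Change      -0.7827       2.348      0.7827
  Equil      0.003044       3.038       3.875
  solve Keq expr → x = 0.7827; check Q = 3.5670e+04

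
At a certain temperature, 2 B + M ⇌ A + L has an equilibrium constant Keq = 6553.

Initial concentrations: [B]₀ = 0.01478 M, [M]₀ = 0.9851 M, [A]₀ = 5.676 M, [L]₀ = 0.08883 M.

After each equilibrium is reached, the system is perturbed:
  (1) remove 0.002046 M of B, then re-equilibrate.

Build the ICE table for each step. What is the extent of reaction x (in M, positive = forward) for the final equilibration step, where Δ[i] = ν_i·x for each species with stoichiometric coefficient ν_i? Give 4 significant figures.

x = -9.9586e-04 M

Q₀ = 2343 vs Keq = 6553 ⇒ Q<K, forward
Step 1:
                   B          M          A          L
  I          0.01478     0.9851      5.676    0.08883
  C        -0.005784  -0.002892   0.002892   0.002892
  E         0.008996     0.9822      5.679    0.09172
  solve Keq expr → x = 0.002892; check Q = 6553
Then remove 0.002046 M of B.
Step 2:
                   B          M          A          L
  I          0.00695     0.9822      5.679    0.09172
  C         0.001992 9.9586e-04 -9.9586e-04 -9.9586e-04
  E         0.008942     0.9832      5.678    0.09073
  solve Keq expr → x = -9.9586e-04; check Q = 6553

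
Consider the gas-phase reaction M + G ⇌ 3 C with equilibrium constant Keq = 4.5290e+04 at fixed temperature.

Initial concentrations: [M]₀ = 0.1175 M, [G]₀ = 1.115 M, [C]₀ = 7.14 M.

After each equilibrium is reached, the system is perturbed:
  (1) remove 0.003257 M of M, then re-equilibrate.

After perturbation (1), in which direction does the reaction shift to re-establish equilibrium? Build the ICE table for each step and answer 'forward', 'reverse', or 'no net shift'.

Q₀ = 2778 vs Keq = 4.5290e+04 ⇒ Q<K, forward
Step 1:
                   M          G          C
  I           0.1175      1.115       7.14
  C          -0.1084    -0.1084     0.3251
  E         0.009125      1.007      7.465
  solve Keq expr → x = 0.1084; check Q = 4.5290e+04
Then remove 0.003257 M of M.
Step 2:
                   M          G          C
  I         0.005868      1.007      7.465
  C         0.003193   0.003193   -0.00958
  E         0.009061       1.01      7.456
  solve Keq expr → x = -0.003193; check Q = 4.5290e+04

Direction: reverse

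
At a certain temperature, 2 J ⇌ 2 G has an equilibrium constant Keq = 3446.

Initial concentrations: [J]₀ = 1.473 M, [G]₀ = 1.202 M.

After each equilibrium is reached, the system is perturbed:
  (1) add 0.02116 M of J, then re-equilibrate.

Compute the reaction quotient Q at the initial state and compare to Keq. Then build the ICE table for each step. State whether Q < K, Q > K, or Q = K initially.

Q₀ = 0.6659; Q < K (proceeds forward)

Q₀ = 0.6659 vs Keq = 3446 ⇒ Q<K, forward
Step 1:
                   J          G
  I            1.473      1.202
  C           -1.428      1.428
  E          0.04481       2.63
  solve Keq expr → x = 0.7141; check Q = 3446
Then add 0.02116 M of J.
Step 2:
                   J          G
  I          0.06597       2.63
  C         -0.02081    0.02081
  E          0.04516      2.651
  solve Keq expr → x = 0.0104; check Q = 3446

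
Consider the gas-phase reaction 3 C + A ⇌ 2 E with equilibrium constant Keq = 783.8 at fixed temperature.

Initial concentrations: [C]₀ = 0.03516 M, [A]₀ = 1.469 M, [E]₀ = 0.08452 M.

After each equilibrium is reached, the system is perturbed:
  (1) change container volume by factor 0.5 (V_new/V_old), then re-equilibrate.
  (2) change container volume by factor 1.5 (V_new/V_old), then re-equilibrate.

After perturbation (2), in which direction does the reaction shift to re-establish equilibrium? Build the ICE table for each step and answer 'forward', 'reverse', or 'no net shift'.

Q₀ = 111.9 vs Keq = 783.8 ⇒ Q<K, forward
Step 1:
                  C         A         E
  init      0.03516     1.469   0.08452
  Δ        -0.01531 -0.005104   0.01021
  eq        0.01985     1.464   0.09473
  solve Keq expr → x = 0.005104; check Q = 783.8
Then change container volume by factor 0.5 (V_new/V_old).
Step 2:
                  C         A         E
  init       0.0397     2.928    0.1895
  Δ        -0.01387 -0.004623  0.009246
  eq        0.02583     2.923    0.1987
  solve Keq expr → x = 0.004623; check Q = 783.8
Then change container volume by factor 1.5 (V_new/V_old).
Step 3:
                  C         A         E
  init      0.01722     1.949    0.1325
  Δ        0.004961  0.001654 -0.003307
  eq        0.02218      1.95    0.1292
  solve Keq expr → x = -0.001654; check Q = 783.8

Direction: reverse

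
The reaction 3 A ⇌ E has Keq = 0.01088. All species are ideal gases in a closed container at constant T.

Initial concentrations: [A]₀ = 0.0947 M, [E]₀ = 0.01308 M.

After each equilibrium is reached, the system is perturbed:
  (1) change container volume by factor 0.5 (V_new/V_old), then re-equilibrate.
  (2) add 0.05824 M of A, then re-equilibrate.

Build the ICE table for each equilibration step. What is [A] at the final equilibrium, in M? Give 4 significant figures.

Q₀ = 15.4 vs Keq = 0.01088 ⇒ Q>K, reverse
Step 1:
                  A         E
  Initial    0.0947   0.01308
  Change    0.03916  -0.01305
  Equil      0.1339 2.6097e-05
  solve Keq expr → x = -0.01305; check Q = 0.01088
Then change container volume by factor 0.5 (V_new/V_old).
Step 2:
                  A         E
  Initial    0.2677 5.2195e-05
  Change  -4.6649e-04 1.5550e-04
  Equil      0.2673 2.0769e-04
  solve Keq expr → x = 1.5550e-04; check Q = 0.01088
Then add 0.05824 M of A.
Step 3:
                  A         E
  Initial    0.3255 2.0769e-04
  Change  -4.9739e-04 1.6580e-04
  Equil       0.325 3.7349e-04
  solve Keq expr → x = 1.6580e-04; check Q = 0.01088

[A]_eq = 0.325 M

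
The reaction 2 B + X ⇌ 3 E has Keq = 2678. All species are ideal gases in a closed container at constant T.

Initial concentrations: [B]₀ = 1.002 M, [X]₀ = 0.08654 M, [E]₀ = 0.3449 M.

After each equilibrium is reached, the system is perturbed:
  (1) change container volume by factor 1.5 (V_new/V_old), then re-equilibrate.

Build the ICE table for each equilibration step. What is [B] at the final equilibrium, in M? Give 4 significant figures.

Q₀ = 0.4722 vs Keq = 2678 ⇒ Q<K, forward
Step 1:
                    B           X           E
  I             1.002     0.08654      0.3449
  C           -0.1728    -0.08642      0.2593
  E            0.8292  1.1978e-04      0.6042
  solve Keq expr → x = 0.08642; check Q = 2678
Then change container volume by factor 1.5 (V_new/V_old).
Step 2:
                    B           X           E
  I            0.5528  7.9851e-05      0.4028
  C                 0           0           0
  E            0.5528  7.9851e-05      0.4028
  solve Keq expr → x = 0; check Q = 2678

[B]_eq = 0.5528 M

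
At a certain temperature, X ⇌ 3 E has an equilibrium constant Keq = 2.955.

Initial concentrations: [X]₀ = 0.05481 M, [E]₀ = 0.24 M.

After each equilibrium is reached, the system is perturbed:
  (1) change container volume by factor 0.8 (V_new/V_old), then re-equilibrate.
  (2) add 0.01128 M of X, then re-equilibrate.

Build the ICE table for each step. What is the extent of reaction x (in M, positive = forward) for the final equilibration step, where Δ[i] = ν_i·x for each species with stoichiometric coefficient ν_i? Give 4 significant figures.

Q₀ = 0.2522 vs Keq = 2.955 ⇒ Q<K, forward
Step 1:
                  X         E
  Initial   0.05481      0.24
  Change    -0.0393    0.1179
  Equil     0.01551    0.3579
  solve Keq expr → x = 0.0393; check Q = 2.955
Then change container volume by factor 0.8 (V_new/V_old).
Step 2:
                  X         E
  Initial   0.01939    0.4474
  Change   0.006896  -0.02069
  Equil     0.02629    0.4267
  solve Keq expr → x = -0.006896; check Q = 2.955
Then add 0.01128 M of X.
Step 3:
                  X         E
  Initial   0.03757    0.4267
  Change  -0.007127   0.02138
  Equil     0.03044    0.4481
  solve Keq expr → x = 0.007127; check Q = 2.955

x = 0.007127 M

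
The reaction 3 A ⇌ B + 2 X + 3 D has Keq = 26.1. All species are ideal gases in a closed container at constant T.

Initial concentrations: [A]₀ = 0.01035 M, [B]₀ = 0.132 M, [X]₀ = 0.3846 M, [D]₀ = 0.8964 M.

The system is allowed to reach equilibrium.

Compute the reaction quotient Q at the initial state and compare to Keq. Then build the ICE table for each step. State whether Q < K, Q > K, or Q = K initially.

Q₀ = 1.2685e+04; Q > K (proceeds reverse)

Q₀ = 1.2685e+04 vs Keq = 26.1 ⇒ Q>K, reverse
Step 1:
                    A           B           X           D
  init        0.01035       0.132      0.3846      0.8964
  Δ           0.05713    -0.01904    -0.03808    -0.05713
  eq          0.06748       0.113      0.3465      0.8393
  solve Keq expr → x = -0.01904; check Q = 26.1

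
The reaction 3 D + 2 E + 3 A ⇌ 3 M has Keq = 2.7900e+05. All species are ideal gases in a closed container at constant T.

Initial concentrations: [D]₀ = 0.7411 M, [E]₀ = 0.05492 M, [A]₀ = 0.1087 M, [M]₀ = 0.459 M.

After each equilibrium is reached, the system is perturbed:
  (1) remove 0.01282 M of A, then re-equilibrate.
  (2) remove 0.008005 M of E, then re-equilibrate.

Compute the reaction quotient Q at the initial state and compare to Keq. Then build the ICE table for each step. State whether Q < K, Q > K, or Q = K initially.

Q₀ = 6.1328e+04; Q < K (proceeds forward)

Q₀ = 6.1328e+04 vs Keq = 2.7900e+05 ⇒ Q<K, forward
Step 1:
                   D          E          A          M
  init        0.7411    0.05492     0.1087      0.459
  Δ          -0.0218   -0.01453    -0.0218     0.0218
  eq          0.7193    0.04039     0.0869     0.4808
  solve Keq expr → x = 0.007266; check Q = 2.7900e+05
Then remove 0.01282 M of A.
Step 2:
                   D          E          A          M
  init        0.7193    0.04039    0.07408     0.4808
  Δ          0.00592   0.003946    0.00592   -0.00592
  eq          0.7252    0.04433       0.08     0.4749
  solve Keq expr → x = -0.001973; check Q = 2.7900e+05
Then remove 0.008005 M of E.
Step 3:
                   D          E          A          M
  init        0.7252    0.03633       0.08     0.4749
  Δ         0.004855   0.003237   0.004855  -0.004855
  eq          0.7301    0.03957    0.08486       0.47
  solve Keq expr → x = -0.001618; check Q = 2.7900e+05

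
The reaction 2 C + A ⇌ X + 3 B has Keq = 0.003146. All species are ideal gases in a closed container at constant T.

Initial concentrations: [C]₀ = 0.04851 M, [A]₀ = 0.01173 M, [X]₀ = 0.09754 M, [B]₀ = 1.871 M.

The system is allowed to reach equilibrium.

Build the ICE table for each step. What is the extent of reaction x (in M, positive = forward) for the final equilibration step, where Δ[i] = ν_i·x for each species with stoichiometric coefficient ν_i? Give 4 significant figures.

Q₀ = 2.3144e+04 vs Keq = 0.003146 ⇒ Q>K, reverse
Step 1:
                  C         A         X         B
  init      0.04851   0.01173   0.09754     1.871
  Δ          0.1951   0.09753  -0.09753   -0.2926
  eq         0.2436    0.1093 5.1865e-06     1.578
  solve Keq expr → x = -0.09753; check Q = 0.003146

x = -0.09753 M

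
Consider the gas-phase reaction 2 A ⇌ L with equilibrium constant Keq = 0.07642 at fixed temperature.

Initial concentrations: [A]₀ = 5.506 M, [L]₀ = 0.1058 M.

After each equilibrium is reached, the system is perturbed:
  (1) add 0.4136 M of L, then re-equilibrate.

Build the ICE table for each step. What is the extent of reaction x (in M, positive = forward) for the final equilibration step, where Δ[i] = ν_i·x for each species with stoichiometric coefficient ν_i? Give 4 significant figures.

x = -0.1899 M

Q₀ = 0.00349 vs Keq = 0.07642 ⇒ Q<K, forward
Step 1:
                    A           L
  I             5.506      0.1058
  C            -1.841      0.9206
  E             3.665       1.026
  solve Keq expr → x = 0.9206; check Q = 0.07642
Then add 0.4136 M of L.
Step 2:
                    A           L
  I             3.665        1.44
  C            0.3797     -0.1899
  E             4.045        1.25
  solve Keq expr → x = -0.1899; check Q = 0.07642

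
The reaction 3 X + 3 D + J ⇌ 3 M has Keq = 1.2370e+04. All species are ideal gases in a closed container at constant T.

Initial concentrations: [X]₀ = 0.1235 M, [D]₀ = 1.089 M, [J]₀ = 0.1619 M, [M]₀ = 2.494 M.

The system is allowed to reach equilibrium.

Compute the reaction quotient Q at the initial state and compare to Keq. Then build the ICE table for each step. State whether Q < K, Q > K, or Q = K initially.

Q₀ = 3.9387e+04 vs Keq = 1.2370e+04 ⇒ Q>K, reverse
Step 1:
                  X         D         J         M
  I          0.1235     1.089    0.1619     2.494
  C         0.04337   0.04337   0.01446  -0.04337
  E          0.1669     1.132    0.1764     2.451
  solve Keq expr → x = -0.01446; check Q = 1.2370e+04

Q₀ = 3.9387e+04; Q > K (proceeds reverse)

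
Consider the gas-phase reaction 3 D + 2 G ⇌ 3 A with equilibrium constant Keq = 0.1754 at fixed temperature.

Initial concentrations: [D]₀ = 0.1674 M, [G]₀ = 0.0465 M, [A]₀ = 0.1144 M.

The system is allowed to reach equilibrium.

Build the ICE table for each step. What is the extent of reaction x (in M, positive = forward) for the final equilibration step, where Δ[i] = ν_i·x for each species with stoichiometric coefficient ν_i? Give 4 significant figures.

Q₀ = 147.6 vs Keq = 0.1754 ⇒ Q>K, reverse
Step 1:
                   D          G          A
  I           0.1674     0.0465     0.1144
  C          0.08366    0.05578   -0.08366
  E           0.2511     0.1023    0.03074
  solve Keq expr → x = -0.02789; check Q = 0.1754

x = -0.02789 M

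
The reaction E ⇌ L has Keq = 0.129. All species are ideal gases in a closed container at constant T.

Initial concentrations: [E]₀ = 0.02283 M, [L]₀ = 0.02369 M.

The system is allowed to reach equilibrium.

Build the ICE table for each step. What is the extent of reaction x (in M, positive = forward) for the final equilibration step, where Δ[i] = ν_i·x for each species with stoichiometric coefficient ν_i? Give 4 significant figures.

Q₀ = 1.038 vs Keq = 0.129 ⇒ Q>K, reverse
Step 1:
                    E           L
  Initial     0.02283     0.02369
  Change      0.01837    -0.01837
  Equil        0.0412    0.005315
  solve Keq expr → x = -0.01837; check Q = 0.129

x = -0.01837 M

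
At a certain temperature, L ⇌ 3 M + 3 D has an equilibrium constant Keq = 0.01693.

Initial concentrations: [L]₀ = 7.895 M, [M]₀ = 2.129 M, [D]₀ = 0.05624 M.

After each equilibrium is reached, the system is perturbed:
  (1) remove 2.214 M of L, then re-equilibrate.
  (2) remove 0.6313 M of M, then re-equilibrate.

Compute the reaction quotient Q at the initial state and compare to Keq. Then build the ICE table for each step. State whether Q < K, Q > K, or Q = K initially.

Q₀ = 2.1743e-04 vs Keq = 0.01693 ⇒ Q<K, forward
Step 1:
                   L          M          D
  I            7.895      2.129    0.05624
  C         -0.05534      0.166      0.166
  E             7.84      2.295     0.2223
  solve Keq expr → x = 0.05534; check Q = 0.01693
Then remove 2.214 M of L.
Step 2:
                   L          M          D
  I            5.626      2.295     0.2223
  C         0.007108   -0.02132   -0.02132
  E            5.633      2.274     0.2009
  solve Keq expr → x = -0.007108; check Q = 0.01693
Then remove 0.6313 M of M.
Step 3:
                   L          M          D
  I            5.633      1.642     0.2009
  C         -0.02204    0.06612    0.06612
  E            5.611      1.709     0.2671
  solve Keq expr → x = 0.02204; check Q = 0.01693

Q₀ = 2.1743e-04; Q < K (proceeds forward)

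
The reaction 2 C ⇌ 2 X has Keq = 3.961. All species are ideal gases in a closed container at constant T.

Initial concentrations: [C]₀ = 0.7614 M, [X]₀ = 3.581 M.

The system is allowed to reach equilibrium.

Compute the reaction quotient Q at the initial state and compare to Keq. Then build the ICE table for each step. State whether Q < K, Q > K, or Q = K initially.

Q₀ = 22.12 vs Keq = 3.961 ⇒ Q>K, reverse
Step 1:
                  C         X
  Initial    0.7614     3.581
  Change     0.6908   -0.6908
  Equil       1.452      2.89
  solve Keq expr → x = -0.3454; check Q = 3.961

Q₀ = 22.12; Q > K (proceeds reverse)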